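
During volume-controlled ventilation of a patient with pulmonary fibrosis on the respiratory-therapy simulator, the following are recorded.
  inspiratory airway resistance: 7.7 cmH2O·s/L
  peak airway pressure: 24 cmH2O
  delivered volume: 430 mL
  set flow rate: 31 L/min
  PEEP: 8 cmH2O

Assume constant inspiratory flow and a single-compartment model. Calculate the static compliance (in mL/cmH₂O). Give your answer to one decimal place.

Flow: 31 L/min ÷ 60 = 0.5167 L/s.
Equation of motion (constant flow): PIP = Vt/C + R·V̇ + PEEP.
Vt/C = PIP − R·V̇ − PEEP = 24 − 7.7×0.5167 − 8 = 24 − 3.979 − 8 = 12.021 cmH2O.
C = Vt / 12.021 = 430 / 12.021 = 35.771 mL/cmH2O.

35.8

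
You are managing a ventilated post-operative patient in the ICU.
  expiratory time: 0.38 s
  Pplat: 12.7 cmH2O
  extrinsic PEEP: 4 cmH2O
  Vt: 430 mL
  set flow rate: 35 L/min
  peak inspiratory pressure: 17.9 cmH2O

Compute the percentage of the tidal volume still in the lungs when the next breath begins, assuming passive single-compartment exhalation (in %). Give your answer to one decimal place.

Flow: 35 L/min ÷ 60 = 0.5833 L/s.
R = (PIP − Pplat)/V̇ = (17.9 − 12.7) / 0.5833 = 5.2/0.5833 = 8.915 cmH2O·s/L.
C = Vt/(Pplat − PEEP) = 430.0 / (12.7 − 4) = 430.0/8.7 = 49.425 mL/cmH2O.
τ = R × C = 8.915 × 0.04943 L/cmH2O = 0.4407 s.
Fraction remaining at end-expiration = e^(−Te/τ) = e^(−0.38/0.4407) = 0.4222 → 42.22%.

42.2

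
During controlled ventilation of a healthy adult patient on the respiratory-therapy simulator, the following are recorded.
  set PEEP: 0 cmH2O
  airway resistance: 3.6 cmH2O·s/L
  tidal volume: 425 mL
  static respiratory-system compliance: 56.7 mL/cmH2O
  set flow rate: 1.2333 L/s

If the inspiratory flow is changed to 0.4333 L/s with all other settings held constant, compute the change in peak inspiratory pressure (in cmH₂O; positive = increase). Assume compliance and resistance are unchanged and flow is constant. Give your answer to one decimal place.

-2.9

PIP = Vt/C + R·V̇ + PEEP (constant-flow equation of motion).
Only the resistive term changes: ΔPIP = R × ΔV̇ = 3.6 × (0.4333 − 1.2333) = 3.6 × -0.8 = -2.88 cmH2O.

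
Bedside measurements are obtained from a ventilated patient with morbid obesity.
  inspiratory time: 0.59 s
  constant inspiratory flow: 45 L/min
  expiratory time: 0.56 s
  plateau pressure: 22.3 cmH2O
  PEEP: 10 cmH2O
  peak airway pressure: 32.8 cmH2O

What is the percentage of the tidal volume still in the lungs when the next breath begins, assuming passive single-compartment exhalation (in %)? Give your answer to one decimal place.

32.9

Flow: 45 L/min ÷ 60 = 0.75 L/s.
Vt = flow × Ti = 0.75 L/s × 0.59 s × 1000 mL/L = 442.5 mL.
R = (PIP − Pplat)/V̇ = (32.8 − 22.3) / 0.75 = 10.5/0.75 = 14.0 cmH2O·s/L.
C = Vt/(Pplat − PEEP) = 442.5 / (22.3 − 10) = 442.5/12.3 = 35.976 mL/cmH2O.
τ = R × C = 14.0 × 0.03598 L/cmH2O = 0.5037 s.
Fraction remaining at end-expiration = e^(−Te/τ) = e^(−0.56/0.5037) = 0.329 → 32.9%.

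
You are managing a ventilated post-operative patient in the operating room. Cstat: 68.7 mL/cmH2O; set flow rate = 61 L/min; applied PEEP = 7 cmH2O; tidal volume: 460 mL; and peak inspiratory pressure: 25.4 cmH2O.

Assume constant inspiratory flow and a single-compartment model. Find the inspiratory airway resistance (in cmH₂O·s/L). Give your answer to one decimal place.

Flow: 61 L/min ÷ 60 = 1.0167 L/s.
Equation of motion (constant flow): PIP = Vt/C + R·V̇ + PEEP.
R·V̇ = PIP − Vt/C − PEEP = 25.4 − 460/68.7 − 7 = 25.4 − 6.696 − 7 = 11.704 cmH2O.
R = 11.704 / 1.0167 = 11.512 cmH2O·s/L.

11.5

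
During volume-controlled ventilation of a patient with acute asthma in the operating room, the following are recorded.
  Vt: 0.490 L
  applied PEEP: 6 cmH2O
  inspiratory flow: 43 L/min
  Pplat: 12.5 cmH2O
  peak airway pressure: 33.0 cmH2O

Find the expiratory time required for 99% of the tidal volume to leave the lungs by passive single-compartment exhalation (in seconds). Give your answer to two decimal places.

9.93

Flow: 43 L/min ÷ 60 = 0.7167 L/s.
R = (PIP − Pplat)/V̇ = (33.0 − 12.5) / 0.7167 = 20.5/0.7167 = 28.603 cmH2O·s/L.
C = Vt/(Pplat − PEEP) = 490.0 / (12.5 − 6) = 490.0/6.5 = 75.385 mL/cmH2O.
τ = R × C = 28.603 × 0.07539 L/cmH2O = 2.156 s.
t = −τ·ln(1 − 0.99) = −2.156·ln(0.01) = 9.929 s.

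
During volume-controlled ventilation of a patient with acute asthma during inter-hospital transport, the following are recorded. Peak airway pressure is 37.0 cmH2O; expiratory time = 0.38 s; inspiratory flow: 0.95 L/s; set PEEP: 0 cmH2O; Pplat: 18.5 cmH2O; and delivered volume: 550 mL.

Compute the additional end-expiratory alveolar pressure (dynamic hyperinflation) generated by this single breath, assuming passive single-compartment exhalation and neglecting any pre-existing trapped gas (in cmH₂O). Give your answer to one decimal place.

R = (PIP − Pplat)/V̇ = (37.0 − 18.5) / 0.95 = 18.5/0.95 = 19.474 cmH2O·s/L.
C = Vt/(Pplat − PEEP) = 550.0 / (18.5 − 0) = 550.0/18.5 = 29.73 mL/cmH2O.
τ = R × C = 19.474 × 0.02973 L/cmH2O = 0.579 s.
Fraction remaining = e^(−Te/τ) = e^(−0.38/0.579) = 0.5188; trapped volume = 550.0 × 0.5188 = 285.34 mL.
Additional alveolar pressure from trapping ≈ V_trapped / C = 285.34 / 29.73 = 9.598 cmH2O.

9.6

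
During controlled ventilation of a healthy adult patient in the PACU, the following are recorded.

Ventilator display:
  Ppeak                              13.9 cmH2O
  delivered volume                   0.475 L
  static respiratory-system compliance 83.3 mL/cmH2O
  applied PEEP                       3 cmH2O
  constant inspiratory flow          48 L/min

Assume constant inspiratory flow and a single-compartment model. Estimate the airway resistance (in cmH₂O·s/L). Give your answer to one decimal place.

Flow: 48 L/min ÷ 60 = 0.8 L/s.
Equation of motion (constant flow): PIP = Vt/C + R·V̇ + PEEP.
R·V̇ = PIP − Vt/C − PEEP = 13.9 − 475/83.3 − 3 = 13.9 − 5.702 − 3 = 5.198 cmH2O.
R = 5.198 / 0.8 = 6.498 cmH2O·s/L.

6.5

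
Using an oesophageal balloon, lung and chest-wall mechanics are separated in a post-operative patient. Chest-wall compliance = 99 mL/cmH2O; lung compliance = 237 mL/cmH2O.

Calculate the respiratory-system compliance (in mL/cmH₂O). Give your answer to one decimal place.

69.8

Lung and chest wall are elastances in series: 1/Crs = 1/CL + 1/Ccw.
1/Crs = 1/237 + 1/99 = 0.01432.
Crs = 69.832 mL/cmH2O.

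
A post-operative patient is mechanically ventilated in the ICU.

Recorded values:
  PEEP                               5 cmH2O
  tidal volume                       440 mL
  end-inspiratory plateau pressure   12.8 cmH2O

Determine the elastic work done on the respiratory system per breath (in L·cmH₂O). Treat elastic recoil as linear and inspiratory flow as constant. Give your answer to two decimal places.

1.72

Elastic work ≈ ½ × (Pplat − PEEP) × Vt = 0.5 × (12.8 − 5) × 0.440 L = 0.5 × 7.8 × 0.440 = 1.716 L·cmH2O.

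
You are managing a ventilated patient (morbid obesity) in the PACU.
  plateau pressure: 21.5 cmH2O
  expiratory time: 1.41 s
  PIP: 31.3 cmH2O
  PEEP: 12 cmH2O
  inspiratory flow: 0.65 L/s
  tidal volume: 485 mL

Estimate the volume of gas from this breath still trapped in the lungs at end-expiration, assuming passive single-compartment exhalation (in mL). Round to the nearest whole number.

R = (PIP − Pplat)/V̇ = (31.3 − 21.5) / 0.65 = 9.8/0.65 = 15.077 cmH2O·s/L.
C = Vt/(Pplat − PEEP) = 485.0 / (21.5 − 12) = 485.0/9.5 = 51.053 mL/cmH2O.
τ = R × C = 15.077 × 0.05105 L/cmH2O = 0.7697 s.
Fraction remaining = e^(−Te/τ) = e^(−1.41/0.7697) = 0.1601.
Trapped volume = 485.0 × 0.1601 = 77.649 mL.

78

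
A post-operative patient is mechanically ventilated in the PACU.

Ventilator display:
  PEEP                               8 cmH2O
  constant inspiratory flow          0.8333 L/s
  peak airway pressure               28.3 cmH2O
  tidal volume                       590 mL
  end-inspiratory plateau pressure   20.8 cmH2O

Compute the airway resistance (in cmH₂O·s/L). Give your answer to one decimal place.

9.0

Raw = (PIP − Pplat) / flow = (28.3 − 20.8) / 0.8333 = 7.5 / 0.8333 = 9.0 cmH2O·s/L.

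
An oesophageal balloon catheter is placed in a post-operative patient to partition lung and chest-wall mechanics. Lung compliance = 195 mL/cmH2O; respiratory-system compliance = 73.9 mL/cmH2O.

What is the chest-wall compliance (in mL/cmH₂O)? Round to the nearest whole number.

119

1/Ccw = 1/Crs − 1/CL.
1/Ccw = 1/73.9 − 1/195 = 0.008404.
Ccw = 118.99 mL/cmH2O.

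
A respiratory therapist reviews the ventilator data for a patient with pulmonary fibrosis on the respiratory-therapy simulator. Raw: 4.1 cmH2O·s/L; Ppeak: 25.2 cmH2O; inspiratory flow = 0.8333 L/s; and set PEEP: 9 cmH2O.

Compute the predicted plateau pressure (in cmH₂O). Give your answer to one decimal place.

Pplat = PIP − Raw × flow = 25.2 − 4.1 × 0.8333 = 25.2 − 3.417 = 21.783 cmH2O.

21.8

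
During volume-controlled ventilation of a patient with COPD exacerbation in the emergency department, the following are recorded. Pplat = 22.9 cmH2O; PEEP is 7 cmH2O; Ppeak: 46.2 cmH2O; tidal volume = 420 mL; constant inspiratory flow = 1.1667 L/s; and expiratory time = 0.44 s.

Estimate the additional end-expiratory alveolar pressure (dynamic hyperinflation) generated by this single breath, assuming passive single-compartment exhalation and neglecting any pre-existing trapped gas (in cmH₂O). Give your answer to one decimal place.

R = (PIP − Pplat)/V̇ = (46.2 − 22.9) / 1.1667 = 23.3/1.1667 = 19.971 cmH2O·s/L.
C = Vt/(Pplat − PEEP) = 420.0 / (22.9 − 7) = 420.0/15.9 = 26.415 mL/cmH2O.
τ = R × C = 19.971 × 0.02642 L/cmH2O = 0.5276 s.
Fraction remaining = e^(−Te/τ) = e^(−0.44/0.5276) = 0.4343; trapped volume = 420.0 × 0.4343 = 182.41 mL.
Additional alveolar pressure from trapping ≈ V_trapped / C = 182.41 / 26.415 = 6.906 cmH2O.

6.9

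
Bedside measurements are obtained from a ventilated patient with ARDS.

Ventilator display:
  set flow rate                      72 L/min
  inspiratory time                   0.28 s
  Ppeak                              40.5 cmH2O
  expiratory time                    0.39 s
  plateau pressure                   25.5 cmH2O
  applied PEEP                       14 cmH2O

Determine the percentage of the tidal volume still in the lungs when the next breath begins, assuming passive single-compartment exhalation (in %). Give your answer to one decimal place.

Flow: 72 L/min ÷ 60 = 1.2 L/s.
Vt = flow × Ti = 1.2 L/s × 0.28 s × 1000 mL/L = 336.0 mL.
R = (PIP − Pplat)/V̇ = (40.5 − 25.5) / 1.2 = 15.0/1.2 = 12.5 cmH2O·s/L.
C = Vt/(Pplat − PEEP) = 336.0 / (25.5 − 14) = 336.0/11.5 = 29.217 mL/cmH2O.
τ = R × C = 12.5 × 0.02922 L/cmH2O = 0.3653 s.
Fraction remaining at end-expiration = e^(−Te/τ) = e^(−0.39/0.3653) = 0.3438 → 34.38%.

34.4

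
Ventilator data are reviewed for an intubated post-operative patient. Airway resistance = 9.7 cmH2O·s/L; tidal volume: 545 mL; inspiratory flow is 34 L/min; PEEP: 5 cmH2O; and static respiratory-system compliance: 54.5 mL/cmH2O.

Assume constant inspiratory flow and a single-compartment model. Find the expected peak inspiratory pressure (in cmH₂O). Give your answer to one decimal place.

20.5

Flow: 34 L/min ÷ 60 = 0.5667 L/s.
Equation of motion (constant flow): PIP = Vt/C + R·V̇ + PEEP.
PIP = 545/54.5 + 9.7×0.5667 + 5 = 10.0 + 5.497 + 5 = 20.497 cmH2O.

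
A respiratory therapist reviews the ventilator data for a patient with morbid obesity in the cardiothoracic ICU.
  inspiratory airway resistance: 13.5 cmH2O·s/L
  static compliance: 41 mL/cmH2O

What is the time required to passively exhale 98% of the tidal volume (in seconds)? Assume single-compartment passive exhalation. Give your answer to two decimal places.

2.17

τ = R × C = 13.5 × 41 mL/cmH2O = 13.5 × 0.041 L/cmH2O = 0.5535 s.
Exhaled fraction f = 1 − e^(−t/τ) → t = −τ·ln(1 − f) = −0.5535·ln(0.02) = 2.165 s.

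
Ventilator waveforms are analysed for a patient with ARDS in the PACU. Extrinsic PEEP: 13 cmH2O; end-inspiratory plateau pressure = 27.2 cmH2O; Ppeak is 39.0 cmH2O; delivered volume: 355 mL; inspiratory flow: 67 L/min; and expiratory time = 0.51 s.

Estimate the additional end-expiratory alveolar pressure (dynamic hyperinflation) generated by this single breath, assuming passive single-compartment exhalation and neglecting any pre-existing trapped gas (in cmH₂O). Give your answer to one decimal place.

2.1

Flow: 67 L/min ÷ 60 = 1.1167 L/s.
R = (PIP − Pplat)/V̇ = (39.0 − 27.2) / 1.1167 = 11.8/1.1167 = 10.567 cmH2O·s/L.
C = Vt/(Pplat − PEEP) = 355.0 / (27.2 − 13) = 355.0/14.2 = 25.0 mL/cmH2O.
τ = R × C = 10.567 × 0.025 L/cmH2O = 0.2642 s.
Fraction remaining = e^(−Te/τ) = e^(−0.51/0.2642) = 0.1451; trapped volume = 355.0 × 0.1451 = 51.511 mL.
Additional alveolar pressure from trapping ≈ V_trapped / C = 51.511 / 25.0 = 2.06 cmH2O.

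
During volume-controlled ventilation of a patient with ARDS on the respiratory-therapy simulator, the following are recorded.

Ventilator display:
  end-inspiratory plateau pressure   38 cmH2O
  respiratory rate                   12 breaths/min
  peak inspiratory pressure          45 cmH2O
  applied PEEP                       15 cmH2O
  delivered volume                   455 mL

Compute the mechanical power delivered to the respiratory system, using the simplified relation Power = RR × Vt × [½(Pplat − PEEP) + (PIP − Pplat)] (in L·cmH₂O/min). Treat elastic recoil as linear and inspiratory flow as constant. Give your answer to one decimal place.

Per-breath work = Vt × [½(Pplat−PEEP) + (PIP−Pplat)] = 0.455 × [0.5×23.0 + 7.0] = 0.455 × 18.5 = 8.418 L·cmH2O.
Power = 12 × 8.418 = 101.02 L·cmH2O/min.

101.0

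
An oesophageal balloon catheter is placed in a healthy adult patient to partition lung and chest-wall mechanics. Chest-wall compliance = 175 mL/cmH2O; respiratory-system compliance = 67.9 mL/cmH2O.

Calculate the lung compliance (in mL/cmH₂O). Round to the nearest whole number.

111

1/CL = 1/Crs − 1/Ccw.
1/CL = 1/67.9 − 1/175 = 0.009013.
CL = 110.95 mL/cmH2O.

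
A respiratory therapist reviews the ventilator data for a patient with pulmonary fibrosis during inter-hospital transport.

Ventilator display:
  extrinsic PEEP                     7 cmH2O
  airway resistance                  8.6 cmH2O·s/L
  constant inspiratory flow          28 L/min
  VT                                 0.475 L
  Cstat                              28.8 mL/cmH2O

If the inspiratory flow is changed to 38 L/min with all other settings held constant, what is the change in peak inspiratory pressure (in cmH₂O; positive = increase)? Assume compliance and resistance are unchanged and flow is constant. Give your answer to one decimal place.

1.4

Flow: 28 L/min ÷ 60 = 0.4667 L/s.
New flow: 38 L/min ÷ 60 = 0.6333 L/s.
PIP = Vt/C + R·V̇ + PEEP (constant-flow equation of motion).
Only the resistive term changes: ΔPIP = R × ΔV̇ = 8.6 × (0.6333 − 0.4667) = 8.6 × 0.1666 = 1.433 cmH2O.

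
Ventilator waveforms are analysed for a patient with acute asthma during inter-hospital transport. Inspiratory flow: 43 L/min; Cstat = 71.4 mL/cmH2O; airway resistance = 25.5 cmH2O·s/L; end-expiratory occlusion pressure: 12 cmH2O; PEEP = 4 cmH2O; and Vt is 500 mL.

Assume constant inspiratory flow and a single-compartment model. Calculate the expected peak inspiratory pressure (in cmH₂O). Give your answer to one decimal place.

Flow: 43 L/min ÷ 60 = 0.7167 L/s.
Total PEEP = 12 cmH2O (set 4 + intrinsic 8); this is the baseline alveolar pressure.
Equation of motion (constant flow): PIP = Vt/C + R·V̇ + PEEP.
PIP = 500/71.4 + 25.5×0.7167 + 12 = 7.003 + 18.276 + 12 = 37.279 cmH2O.

37.3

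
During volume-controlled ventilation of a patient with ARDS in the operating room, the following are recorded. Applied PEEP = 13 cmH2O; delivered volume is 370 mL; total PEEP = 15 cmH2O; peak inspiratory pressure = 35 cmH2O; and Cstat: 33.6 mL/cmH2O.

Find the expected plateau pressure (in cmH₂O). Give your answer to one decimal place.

26.0

End-expiratory occlusion gives total PEEP = 15 cmH2O (intrinsic PEEP = 15 − 13 = 2). Use total PEEP for the elastic gradient.
Pplat = PEEPtotal + Vt / Cstat = 15 + 370 / 33.6 = 15 + 11.012 = 26.012 cmH2O.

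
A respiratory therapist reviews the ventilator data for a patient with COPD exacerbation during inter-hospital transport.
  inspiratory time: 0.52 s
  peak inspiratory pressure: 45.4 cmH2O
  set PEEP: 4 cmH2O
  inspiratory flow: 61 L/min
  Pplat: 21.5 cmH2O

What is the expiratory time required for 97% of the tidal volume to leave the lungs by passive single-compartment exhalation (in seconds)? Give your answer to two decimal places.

Flow: 61 L/min ÷ 60 = 1.0167 L/s.
Vt = flow × Ti = 1.0167 L/s × 0.52 s × 1000 mL/L = 528.68 mL.
R = (PIP − Pplat)/V̇ = (45.4 − 21.5) / 1.0167 = 23.9/1.0167 = 23.507 cmH2O·s/L.
C = Vt/(Pplat − PEEP) = 528.68 / (21.5 − 4) = 528.68/17.5 = 30.21 mL/cmH2O.
τ = R × C = 23.507 × 0.03021 L/cmH2O = 0.7101 s.
t = −τ·ln(1 − 0.97) = −0.7101·ln(0.03) = 2.49 s.

2.49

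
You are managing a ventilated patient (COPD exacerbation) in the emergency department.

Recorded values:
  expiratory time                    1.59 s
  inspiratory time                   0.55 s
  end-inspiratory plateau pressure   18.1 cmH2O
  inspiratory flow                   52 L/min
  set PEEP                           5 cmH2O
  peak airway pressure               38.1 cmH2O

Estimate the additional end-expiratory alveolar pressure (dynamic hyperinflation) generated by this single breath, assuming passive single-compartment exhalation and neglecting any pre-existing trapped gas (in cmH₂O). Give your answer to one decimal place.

Flow: 52 L/min ÷ 60 = 0.8667 L/s.
Vt = flow × Ti = 0.8667 L/s × 0.55 s × 1000 mL/L = 476.69 mL.
R = (PIP − Pplat)/V̇ = (38.1 − 18.1) / 0.8667 = 20.0/0.8667 = 23.076 cmH2O·s/L.
C = Vt/(Pplat − PEEP) = 476.69 / (18.1 − 5) = 476.69/13.1 = 36.389 mL/cmH2O.
τ = R × C = 23.076 × 0.03639 L/cmH2O = 0.8397 s.
Fraction remaining = e^(−Te/τ) = e^(−1.59/0.8397) = 0.1505; trapped volume = 476.69 × 0.1505 = 71.742 mL.
Additional alveolar pressure from trapping ≈ V_trapped / C = 71.742 / 36.389 = 1.972 cmH2O.

2.0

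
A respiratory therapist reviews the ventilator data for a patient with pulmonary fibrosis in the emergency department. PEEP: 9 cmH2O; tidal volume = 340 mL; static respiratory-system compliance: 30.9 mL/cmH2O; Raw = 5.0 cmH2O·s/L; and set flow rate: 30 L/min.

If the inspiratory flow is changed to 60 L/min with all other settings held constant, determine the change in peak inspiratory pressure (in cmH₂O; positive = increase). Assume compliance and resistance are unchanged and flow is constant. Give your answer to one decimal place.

Flow: 30 L/min ÷ 60 = 0.5 L/s.
New flow: 60 L/min ÷ 60 = 1 L/s.
PIP = Vt/C + R·V̇ + PEEP (constant-flow equation of motion).
Only the resistive term changes: ΔPIP = R × ΔV̇ = 5.0 × (1 − 0.5) = 5.0 × 0.5 = 2.5 cmH2O.

2.5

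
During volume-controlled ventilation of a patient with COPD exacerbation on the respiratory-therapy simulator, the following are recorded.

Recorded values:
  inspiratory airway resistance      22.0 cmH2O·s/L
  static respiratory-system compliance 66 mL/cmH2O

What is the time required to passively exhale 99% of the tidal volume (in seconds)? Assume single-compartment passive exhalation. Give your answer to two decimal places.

6.69

τ = R × C = 22.0 × 66 mL/cmH2O = 22.0 × 0.066 L/cmH2O = 1.452 s.
Exhaled fraction f = 1 − e^(−t/τ) → t = −τ·ln(1 − f) = −1.452·ln(0.01) = 6.687 s.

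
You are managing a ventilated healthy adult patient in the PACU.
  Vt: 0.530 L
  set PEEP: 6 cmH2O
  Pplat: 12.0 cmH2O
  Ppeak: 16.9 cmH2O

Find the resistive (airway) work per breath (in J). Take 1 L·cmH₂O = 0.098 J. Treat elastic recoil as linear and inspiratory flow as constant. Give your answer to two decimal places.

With constant inspiratory flow the resistive pressure is constant at PIP − Pplat = 16.9 − 12.0 = 4.9 cmH2O, so resistive work = 4.9 × 0.530 = 2.597 L·cmH2O.
× 0.098 J/(L·cmH2O) → 0.2545 J.

0.25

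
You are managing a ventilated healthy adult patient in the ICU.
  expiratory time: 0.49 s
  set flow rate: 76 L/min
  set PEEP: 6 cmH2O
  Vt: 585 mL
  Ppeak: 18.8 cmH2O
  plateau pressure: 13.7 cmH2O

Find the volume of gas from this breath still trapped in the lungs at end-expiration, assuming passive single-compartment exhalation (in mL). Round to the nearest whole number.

Flow: 76 L/min ÷ 60 = 1.2667 L/s.
R = (PIP − Pplat)/V̇ = (18.8 − 13.7) / 1.2667 = 5.1/1.2667 = 4.026 cmH2O·s/L.
C = Vt/(Pplat − PEEP) = 585.0 / (13.7 − 6) = 585.0/7.7 = 75.974 mL/cmH2O.
τ = R × C = 4.026 × 0.07597 L/cmH2O = 0.3059 s.
Fraction remaining = e^(−Te/τ) = e^(−0.49/0.3059) = 0.2015.
Trapped volume = 585.0 × 0.2015 = 117.88 mL.

118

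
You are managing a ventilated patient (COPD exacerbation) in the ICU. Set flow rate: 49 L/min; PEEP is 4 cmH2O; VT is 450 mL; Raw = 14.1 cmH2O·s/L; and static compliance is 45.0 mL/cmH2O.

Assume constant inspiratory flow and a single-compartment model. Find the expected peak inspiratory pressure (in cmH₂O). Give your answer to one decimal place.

Flow: 49 L/min ÷ 60 = 0.8167 L/s.
Equation of motion (constant flow): PIP = Vt/C + R·V̇ + PEEP.
PIP = 450/45.0 + 14.1×0.8167 + 4 = 10.0 + 11.515 + 4 = 25.515 cmH2O.

25.5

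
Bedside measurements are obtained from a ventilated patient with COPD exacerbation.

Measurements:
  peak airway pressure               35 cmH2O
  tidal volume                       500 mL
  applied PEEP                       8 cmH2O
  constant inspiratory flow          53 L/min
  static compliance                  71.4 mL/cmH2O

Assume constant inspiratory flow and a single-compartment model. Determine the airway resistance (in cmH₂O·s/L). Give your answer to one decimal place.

22.6

Flow: 53 L/min ÷ 60 = 0.8833 L/s.
Equation of motion (constant flow): PIP = Vt/C + R·V̇ + PEEP.
R·V̇ = PIP − Vt/C − PEEP = 35 − 500/71.4 − 8 = 35 − 7.003 − 8 = 19.997 cmH2O.
R = 19.997 / 0.8833 = 22.639 cmH2O·s/L.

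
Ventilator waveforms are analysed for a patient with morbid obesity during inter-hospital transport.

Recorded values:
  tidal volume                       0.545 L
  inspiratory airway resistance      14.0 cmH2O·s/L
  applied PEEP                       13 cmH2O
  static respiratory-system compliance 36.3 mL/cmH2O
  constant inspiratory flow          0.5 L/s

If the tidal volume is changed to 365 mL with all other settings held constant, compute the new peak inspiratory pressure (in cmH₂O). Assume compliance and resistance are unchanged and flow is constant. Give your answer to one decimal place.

PIP = Vt/C + R·V̇ + PEEP (constant-flow equation of motion).
Only the elastic term changes: ΔPIP = ΔVt / C = (365 − 545) / 36.3 = -4.959 cmH2O.
Original PIP = 545/36.3 + 14.0×0.5 + 13 = 35.014 cmH2O; new PIP = 35.014 + (-4.959) = 30.055 cmH2O.

30.1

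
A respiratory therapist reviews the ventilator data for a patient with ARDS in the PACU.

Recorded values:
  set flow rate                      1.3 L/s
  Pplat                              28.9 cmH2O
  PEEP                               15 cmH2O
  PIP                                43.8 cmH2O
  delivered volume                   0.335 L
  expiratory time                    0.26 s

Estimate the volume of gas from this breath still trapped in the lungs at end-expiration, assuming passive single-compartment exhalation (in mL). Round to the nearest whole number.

R = (PIP − Pplat)/V̇ = (43.8 − 28.9) / 1.3 = 14.9/1.3 = 11.462 cmH2O·s/L.
C = Vt/(Pplat − PEEP) = 335.0 / (28.9 − 15) = 335.0/13.9 = 24.101 mL/cmH2O.
τ = R × C = 11.462 × 0.0241 L/cmH2O = 0.2762 s.
Fraction remaining = e^(−Te/τ) = e^(−0.26/0.2762) = 0.3901.
Trapped volume = 335.0 × 0.3901 = 130.68 mL.

131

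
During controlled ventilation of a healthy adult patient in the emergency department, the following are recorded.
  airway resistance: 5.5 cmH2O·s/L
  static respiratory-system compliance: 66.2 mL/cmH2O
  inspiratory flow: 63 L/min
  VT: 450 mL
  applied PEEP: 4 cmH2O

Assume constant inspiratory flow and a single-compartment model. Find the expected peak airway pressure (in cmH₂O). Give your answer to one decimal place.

16.6

Flow: 63 L/min ÷ 60 = 1.05 L/s.
Equation of motion (constant flow): PIP = Vt/C + R·V̇ + PEEP.
PIP = 450/66.2 + 5.5×1.05 + 4 = 6.798 + 5.775 + 4 = 16.573 cmH2O.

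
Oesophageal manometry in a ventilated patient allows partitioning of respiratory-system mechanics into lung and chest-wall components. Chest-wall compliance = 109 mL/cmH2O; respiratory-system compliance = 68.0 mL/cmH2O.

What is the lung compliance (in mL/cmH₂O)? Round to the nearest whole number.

1/CL = 1/Crs − 1/Ccw.
1/CL = 1/68.0 − 1/109 = 0.005532.
CL = 180.77 mL/cmH2O.

181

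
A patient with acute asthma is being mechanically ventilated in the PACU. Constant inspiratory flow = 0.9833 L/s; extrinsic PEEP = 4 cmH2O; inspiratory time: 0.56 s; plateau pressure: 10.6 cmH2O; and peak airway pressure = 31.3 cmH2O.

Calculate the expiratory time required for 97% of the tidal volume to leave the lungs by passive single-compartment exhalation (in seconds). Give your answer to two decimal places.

Vt = flow × Ti = 0.9833 L/s × 0.56 s × 1000 mL/L = 550.65 mL.
R = (PIP − Pplat)/V̇ = (31.3 − 10.6) / 0.9833 = 20.7/0.9833 = 21.052 cmH2O·s/L.
C = Vt/(Pplat − PEEP) = 550.65 / (10.6 − 4) = 550.65/6.6 = 83.432 mL/cmH2O.
τ = R × C = 21.052 × 0.08343 L/cmH2O = 1.756 s.
t = −τ·ln(1 − 0.97) = −1.756·ln(0.03) = 6.158 s.

6.16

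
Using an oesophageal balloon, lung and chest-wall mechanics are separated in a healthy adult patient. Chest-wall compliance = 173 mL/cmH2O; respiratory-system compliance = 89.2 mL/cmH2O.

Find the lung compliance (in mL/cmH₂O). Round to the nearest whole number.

1/CL = 1/Crs − 1/Ccw.
1/CL = 1/89.2 − 1/173 = 0.00543.
CL = 184.16 mL/cmH2O.

184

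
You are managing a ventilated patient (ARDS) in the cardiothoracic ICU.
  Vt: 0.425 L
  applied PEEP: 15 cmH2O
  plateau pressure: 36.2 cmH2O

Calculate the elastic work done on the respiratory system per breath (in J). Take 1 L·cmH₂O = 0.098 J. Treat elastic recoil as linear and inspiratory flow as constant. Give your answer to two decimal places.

0.44

Elastic work ≈ ½ × (Pplat − PEEP) × Vt = 0.5 × (36.2 − 15) × 0.425 L = 0.5 × 21.2 × 0.425 = 4.505 L·cmH2O.
× 0.098 J/(L·cmH2O) → 0.4415 J.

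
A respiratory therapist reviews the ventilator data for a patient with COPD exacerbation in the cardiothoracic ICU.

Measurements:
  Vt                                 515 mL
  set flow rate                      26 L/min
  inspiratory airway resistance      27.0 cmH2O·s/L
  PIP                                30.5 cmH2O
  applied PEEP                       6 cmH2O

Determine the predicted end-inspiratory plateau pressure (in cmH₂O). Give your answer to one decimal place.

18.8

Flow: 26 L/min ÷ 60 = 0.4333 L/s.
Pplat = PIP − Raw × flow = 30.5 − 27.0 × 0.4333 = 30.5 − 11.699 = 18.801 cmH2O.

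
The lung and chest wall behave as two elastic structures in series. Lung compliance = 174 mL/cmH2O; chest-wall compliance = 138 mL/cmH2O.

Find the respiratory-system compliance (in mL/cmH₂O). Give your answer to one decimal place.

77.0

Lung and chest wall are elastances in series: 1/Crs = 1/CL + 1/Ccw.
1/Crs = 1/174 + 1/138 = 0.01299.
Crs = 76.982 mL/cmH2O.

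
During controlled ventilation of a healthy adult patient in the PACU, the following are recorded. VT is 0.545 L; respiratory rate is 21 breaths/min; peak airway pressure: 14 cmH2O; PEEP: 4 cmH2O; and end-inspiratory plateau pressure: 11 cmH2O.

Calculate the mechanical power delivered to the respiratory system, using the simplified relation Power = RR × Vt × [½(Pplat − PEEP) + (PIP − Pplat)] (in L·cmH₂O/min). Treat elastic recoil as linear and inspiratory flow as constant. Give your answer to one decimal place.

Per-breath work = Vt × [½(Pplat−PEEP) + (PIP−Pplat)] = 0.545 × [0.5×7.0 + 3.0] = 0.545 × 6.5 = 3.543 L·cmH2O.
Power = 21 × 3.543 = 74.403 L·cmH2O/min.

74.4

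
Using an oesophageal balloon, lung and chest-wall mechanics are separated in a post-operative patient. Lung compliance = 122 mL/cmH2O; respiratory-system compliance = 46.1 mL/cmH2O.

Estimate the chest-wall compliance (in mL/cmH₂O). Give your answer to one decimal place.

74.1

1/Ccw = 1/Crs − 1/CL.
1/Ccw = 1/46.1 − 1/122 = 0.0135.
Ccw = 74.074 mL/cmH2O.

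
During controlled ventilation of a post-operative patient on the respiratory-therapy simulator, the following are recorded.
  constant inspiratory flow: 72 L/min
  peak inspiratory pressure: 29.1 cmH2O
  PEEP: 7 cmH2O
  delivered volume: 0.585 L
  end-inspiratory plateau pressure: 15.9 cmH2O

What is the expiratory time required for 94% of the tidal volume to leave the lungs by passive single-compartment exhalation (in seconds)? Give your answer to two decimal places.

Flow: 72 L/min ÷ 60 = 1.2 L/s.
R = (PIP − Pplat)/V̇ = (29.1 − 15.9) / 1.2 = 13.2/1.2 = 11.0 cmH2O·s/L.
C = Vt/(Pplat − PEEP) = 585.0 / (15.9 − 7) = 585.0/8.9 = 65.73 mL/cmH2O.
τ = R × C = 11.0 × 0.06573 L/cmH2O = 0.723 s.
t = −τ·ln(1 − 0.94) = −0.723·ln(0.06) = 2.034 s.

2.03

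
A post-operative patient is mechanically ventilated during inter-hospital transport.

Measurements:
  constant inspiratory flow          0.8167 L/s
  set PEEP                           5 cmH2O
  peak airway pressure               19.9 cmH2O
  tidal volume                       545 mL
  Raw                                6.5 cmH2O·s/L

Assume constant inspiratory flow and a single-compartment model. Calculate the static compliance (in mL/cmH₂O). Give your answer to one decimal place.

56.8

Equation of motion (constant flow): PIP = Vt/C + R·V̇ + PEEP.
Vt/C = PIP − R·V̇ − PEEP = 19.9 − 6.5×0.8167 − 5 = 19.9 − 5.309 − 5 = 9.591 cmH2O.
C = Vt / 9.591 = 545 / 9.591 = 56.824 mL/cmH2O.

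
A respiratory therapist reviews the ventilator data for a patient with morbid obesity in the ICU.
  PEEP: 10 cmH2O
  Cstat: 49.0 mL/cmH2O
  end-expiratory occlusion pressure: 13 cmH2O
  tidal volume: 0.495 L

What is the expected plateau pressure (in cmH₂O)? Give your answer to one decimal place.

End-expiratory occlusion gives total PEEP = 13 cmH2O (intrinsic PEEP = 13 − 10 = 3). Use total PEEP for the elastic gradient.
Pplat = PEEPtotal + Vt / Cstat = 13 + 495 / 49.0 = 13 + 10.102 = 23.102 cmH2O.

23.1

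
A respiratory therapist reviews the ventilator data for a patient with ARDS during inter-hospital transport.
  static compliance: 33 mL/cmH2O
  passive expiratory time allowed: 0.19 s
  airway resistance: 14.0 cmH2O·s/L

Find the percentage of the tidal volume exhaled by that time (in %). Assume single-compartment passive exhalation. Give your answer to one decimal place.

τ = R × C = 14.0 × 33 mL/cmH2O = 14.0 × 0.033 L/cmH2O = 0.462 s.
Passive exhalation: V(t)/V₀ = e^(−t/τ) = e^(−0.19/0.462) = 0.6628.
Fraction exhaled = 1 − 0.6628 = 0.3372 → 33.72%.

33.7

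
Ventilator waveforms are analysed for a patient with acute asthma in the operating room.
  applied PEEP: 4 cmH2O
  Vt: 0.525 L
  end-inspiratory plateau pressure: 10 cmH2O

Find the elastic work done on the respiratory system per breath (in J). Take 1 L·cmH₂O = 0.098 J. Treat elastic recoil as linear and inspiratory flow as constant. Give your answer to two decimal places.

0.15

Elastic work ≈ ½ × (Pplat − PEEP) × Vt = 0.5 × (10 − 4) × 0.525 L = 0.5 × 6.0 × 0.525 = 1.575 L·cmH2O.
× 0.098 J/(L·cmH2O) → 0.1544 J.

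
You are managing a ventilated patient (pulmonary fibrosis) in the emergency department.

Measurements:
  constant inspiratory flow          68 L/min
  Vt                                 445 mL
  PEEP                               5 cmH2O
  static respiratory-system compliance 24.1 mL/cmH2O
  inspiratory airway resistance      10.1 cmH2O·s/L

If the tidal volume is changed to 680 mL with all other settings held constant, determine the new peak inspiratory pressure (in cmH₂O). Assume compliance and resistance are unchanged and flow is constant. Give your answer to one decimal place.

44.7

Flow: 68 L/min ÷ 60 = 1.1333 L/s.
PIP = Vt/C + R·V̇ + PEEP (constant-flow equation of motion).
Only the elastic term changes: ΔPIP = ΔVt / C = (680 − 445) / 24.1 = 9.751 cmH2O.
Original PIP = 445/24.1 + 10.1×1.1333 + 5 = 34.911 cmH2O; new PIP = 34.911 + (9.751) = 44.662 cmH2O.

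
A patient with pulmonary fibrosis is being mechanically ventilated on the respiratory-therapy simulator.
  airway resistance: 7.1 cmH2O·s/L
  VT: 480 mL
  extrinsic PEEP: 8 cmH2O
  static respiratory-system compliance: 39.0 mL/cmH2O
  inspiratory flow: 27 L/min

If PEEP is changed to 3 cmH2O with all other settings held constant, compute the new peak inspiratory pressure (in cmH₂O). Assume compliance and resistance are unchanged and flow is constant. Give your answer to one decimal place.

Flow: 27 L/min ÷ 60 = 0.45 L/s.
PIP = Vt/C + R·V̇ + PEEP (constant-flow equation of motion).
Only the baseline term changes: ΔPIP = ΔPEEP = 3 − 8 = -5.0 cmH2O.
Original PIP = 480/39.0 + 7.1×0.45 + 8 = 23.503 cmH2O; new PIP = 23.503 + (-5.0) = 18.503 cmH2O.

18.5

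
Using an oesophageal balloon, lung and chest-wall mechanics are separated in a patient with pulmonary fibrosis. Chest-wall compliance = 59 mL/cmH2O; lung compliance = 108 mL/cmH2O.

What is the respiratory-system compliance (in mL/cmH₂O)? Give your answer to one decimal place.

38.2

Lung and chest wall are elastances in series: 1/Crs = 1/CL + 1/Ccw.
1/Crs = 1/108 + 1/59 = 0.02621.
Crs = 38.153 mL/cmH2O.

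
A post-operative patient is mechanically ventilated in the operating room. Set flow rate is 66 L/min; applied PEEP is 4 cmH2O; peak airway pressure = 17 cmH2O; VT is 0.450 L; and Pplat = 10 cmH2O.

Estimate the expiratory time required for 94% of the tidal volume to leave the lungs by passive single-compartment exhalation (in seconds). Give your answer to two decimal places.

1.34

Flow: 66 L/min ÷ 60 = 1.1 L/s.
R = (PIP − Pplat)/V̇ = (17 − 10) / 1.1 = 7.0/1.1 = 6.364 cmH2O·s/L.
C = Vt/(Pplat − PEEP) = 450.0 / (10 − 4) = 450.0/6.0 = 75.0 mL/cmH2O.
τ = R × C = 6.364 × 0.075 L/cmH2O = 0.4773 s.
t = −τ·ln(1 − 0.94) = −0.4773·ln(0.06) = 1.343 s.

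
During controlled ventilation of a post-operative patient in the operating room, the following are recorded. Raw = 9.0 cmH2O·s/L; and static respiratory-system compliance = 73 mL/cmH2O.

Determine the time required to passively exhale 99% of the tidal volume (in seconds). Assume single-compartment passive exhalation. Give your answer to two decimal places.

τ = R × C = 9.0 × 73 mL/cmH2O = 9.0 × 0.073 L/cmH2O = 0.657 s.
Exhaled fraction f = 1 − e^(−t/τ) → t = −τ·ln(1 − f) = −0.657·ln(0.01) = 3.026 s.

3.03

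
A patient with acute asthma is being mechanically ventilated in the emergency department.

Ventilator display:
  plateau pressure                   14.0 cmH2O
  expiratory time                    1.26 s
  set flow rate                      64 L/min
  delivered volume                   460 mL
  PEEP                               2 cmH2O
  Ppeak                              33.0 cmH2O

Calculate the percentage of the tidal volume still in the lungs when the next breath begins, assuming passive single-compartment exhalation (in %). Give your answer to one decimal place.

15.8

Flow: 64 L/min ÷ 60 = 1.0667 L/s.
R = (PIP − Pplat)/V̇ = (33.0 − 14.0) / 1.0667 = 19.0/1.0667 = 17.812 cmH2O·s/L.
C = Vt/(Pplat − PEEP) = 460.0 / (14.0 − 2) = 460.0/12.0 = 38.333 mL/cmH2O.
τ = R × C = 17.812 × 0.03833 L/cmH2O = 0.6827 s.
Fraction remaining at end-expiration = e^(−Te/τ) = e^(−1.26/0.6827) = 0.1579 → 15.79%.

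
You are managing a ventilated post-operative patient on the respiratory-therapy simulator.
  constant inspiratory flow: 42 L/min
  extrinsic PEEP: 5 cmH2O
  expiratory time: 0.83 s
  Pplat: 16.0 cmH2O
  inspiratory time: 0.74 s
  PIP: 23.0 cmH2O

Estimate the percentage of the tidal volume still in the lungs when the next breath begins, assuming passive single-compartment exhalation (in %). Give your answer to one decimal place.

Flow: 42 L/min ÷ 60 = 0.7 L/s.
Vt = flow × Ti = 0.7 L/s × 0.74 s × 1000 mL/L = 518.0 mL.
R = (PIP − Pplat)/V̇ = (23.0 − 16.0) / 0.7 = 7.0/0.7 = 10.0 cmH2O·s/L.
C = Vt/(Pplat − PEEP) = 518.0 / (16.0 − 5) = 518.0/11.0 = 47.091 mL/cmH2O.
τ = R × C = 10.0 × 0.04709 L/cmH2O = 0.4709 s.
Fraction remaining at end-expiration = e^(−Te/τ) = e^(−0.83/0.4709) = 0.1716 → 17.16%.

17.2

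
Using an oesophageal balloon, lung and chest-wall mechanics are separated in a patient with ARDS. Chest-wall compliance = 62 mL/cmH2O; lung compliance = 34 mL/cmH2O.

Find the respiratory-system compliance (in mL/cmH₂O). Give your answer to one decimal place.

Lung and chest wall are elastances in series: 1/Crs = 1/CL + 1/Ccw.
1/Crs = 1/34 + 1/62 = 0.04554.
Crs = 21.959 mL/cmH2O.

22.0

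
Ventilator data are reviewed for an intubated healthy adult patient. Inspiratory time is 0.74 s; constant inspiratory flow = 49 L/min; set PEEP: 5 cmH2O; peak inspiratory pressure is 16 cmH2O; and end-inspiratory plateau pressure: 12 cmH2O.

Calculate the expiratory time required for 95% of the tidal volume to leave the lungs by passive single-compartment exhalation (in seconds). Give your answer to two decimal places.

Flow: 49 L/min ÷ 60 = 0.8167 L/s.
Vt = flow × Ti = 0.8167 L/s × 0.74 s × 1000 mL/L = 604.36 mL.
R = (PIP − Pplat)/V̇ = (16 − 12) / 0.8167 = 4.0/0.8167 = 4.898 cmH2O·s/L.
C = Vt/(Pplat − PEEP) = 604.36 / (12 − 5) = 604.36/7.0 = 86.337 mL/cmH2O.
τ = R × C = 4.898 × 0.08634 L/cmH2O = 0.4229 s.
t = −τ·ln(1 − 0.95) = −0.4229·ln(0.05) = 1.267 s.

1.27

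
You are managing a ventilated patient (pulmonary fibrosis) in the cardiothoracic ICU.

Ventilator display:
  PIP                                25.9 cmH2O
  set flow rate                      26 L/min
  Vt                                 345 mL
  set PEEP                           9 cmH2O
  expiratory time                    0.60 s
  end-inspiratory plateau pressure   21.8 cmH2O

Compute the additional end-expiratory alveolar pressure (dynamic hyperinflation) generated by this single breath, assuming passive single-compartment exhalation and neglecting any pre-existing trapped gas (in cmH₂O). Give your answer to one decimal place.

1.2

Flow: 26 L/min ÷ 60 = 0.4333 L/s.
R = (PIP − Pplat)/V̇ = (25.9 − 21.8) / 0.4333 = 4.1/0.4333 = 9.462 cmH2O·s/L.
C = Vt/(Pplat − PEEP) = 345.0 / (21.8 − 9) = 345.0/12.8 = 26.953 mL/cmH2O.
τ = R × C = 9.462 × 0.02695 L/cmH2O = 0.255 s.
Fraction remaining = e^(−Te/τ) = e^(−0.60/0.255) = 0.09509; trapped volume = 345.0 × 0.09509 = 32.806 mL.
Additional alveolar pressure from trapping ≈ V_trapped / C = 32.806 / 26.953 = 1.217 cmH2O.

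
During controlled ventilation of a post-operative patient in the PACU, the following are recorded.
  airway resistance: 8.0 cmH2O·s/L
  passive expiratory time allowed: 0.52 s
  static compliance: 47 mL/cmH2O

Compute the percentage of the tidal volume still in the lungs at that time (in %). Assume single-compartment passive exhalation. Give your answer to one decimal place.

25.1

τ = R × C = 8.0 × 47 mL/cmH2O = 8.0 × 0.047 L/cmH2O = 0.376 s.
Passive exhalation: V(t)/V₀ = e^(−t/τ) = e^(−0.52/0.376) = 0.2508.
Fraction remaining = 0.2508 → 25.08%.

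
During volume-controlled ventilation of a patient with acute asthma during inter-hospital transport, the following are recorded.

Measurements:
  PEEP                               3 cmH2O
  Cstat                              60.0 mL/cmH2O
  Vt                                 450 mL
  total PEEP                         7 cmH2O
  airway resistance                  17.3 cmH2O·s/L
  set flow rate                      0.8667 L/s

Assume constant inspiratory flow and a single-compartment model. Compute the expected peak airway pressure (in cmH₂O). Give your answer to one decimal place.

Total PEEP = 7 cmH2O (set 3 + intrinsic 4); this is the baseline alveolar pressure.
Equation of motion (constant flow): PIP = Vt/C + R·V̇ + PEEP.
PIP = 450/60.0 + 17.3×0.8667 + 7 = 7.5 + 14.994 + 7 = 29.494 cmH2O.

29.5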